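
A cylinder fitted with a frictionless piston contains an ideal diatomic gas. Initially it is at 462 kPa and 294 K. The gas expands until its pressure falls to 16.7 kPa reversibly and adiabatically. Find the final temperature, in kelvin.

T₂ ≈ 114 K

Along an adiabat T P^((1−γ)/γ) is constant, so T₂ = T₁ (P₂/P₁)^((γ−1)/γ).
For a diatomic ideal gas γ = 7/5, so (γ−1)/γ = 2/7.
T₂ = 294 × (16.7/462)^(2/7) = 113.9 K.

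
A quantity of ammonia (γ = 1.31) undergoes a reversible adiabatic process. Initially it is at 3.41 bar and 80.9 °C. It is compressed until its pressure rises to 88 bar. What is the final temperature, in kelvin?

Along an adiabat T P^((1−γ)/γ) is constant, so T₂ = T₁ (P₂/P₁)^((γ−1)/γ).
T₁ = 80.9 °C = 354 K.
T₂ = 354 × (88/3.41)^(0.237) = 764.1 K.

T₂ ≈ 764 K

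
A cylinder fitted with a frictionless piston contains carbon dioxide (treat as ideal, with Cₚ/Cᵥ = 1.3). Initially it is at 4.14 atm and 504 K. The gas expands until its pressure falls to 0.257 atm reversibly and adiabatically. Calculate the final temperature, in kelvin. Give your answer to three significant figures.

Along an adiabat T P^((1−γ)/γ) is constant, so T₂ = T₁ (P₂/P₁)^((γ−1)/γ).
T₂ = 504 × (0.257/4.14)^(0.231) = 265.4 K.

T₂ ≈ 265 K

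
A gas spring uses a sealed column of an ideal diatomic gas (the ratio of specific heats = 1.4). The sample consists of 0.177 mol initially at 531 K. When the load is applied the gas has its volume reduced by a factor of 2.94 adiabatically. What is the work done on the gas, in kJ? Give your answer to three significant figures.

For a reversible adiabat TV^(γ−1) is constant, so T₂ = T₁ (V₁/V₂)^(γ−1).
T₂ = 531 × 2.94^(0.4) = 817.4 K.
Q = 0, so ΔU = W_on_gas = nCᵥΔT with Cᵥ = R/(γ−1) = 20.79 J/(mol·K).
ΔU = 0.177 × 20.79 × (817.4 − 531) = 1054 J.

W ≈ 1.05 kJ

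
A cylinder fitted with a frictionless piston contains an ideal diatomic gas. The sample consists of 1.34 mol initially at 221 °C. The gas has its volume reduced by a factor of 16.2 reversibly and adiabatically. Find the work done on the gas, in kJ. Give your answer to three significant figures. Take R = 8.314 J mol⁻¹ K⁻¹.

W ≈ 28.2 kJ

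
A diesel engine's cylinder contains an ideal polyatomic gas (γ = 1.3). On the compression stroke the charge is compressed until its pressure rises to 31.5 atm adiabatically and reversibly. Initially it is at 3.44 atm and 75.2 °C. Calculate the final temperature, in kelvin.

Adiabatic: T₂/T₁ = (P₂/P₁)^((γ−1)/γ).
T₁ = 75.2 °C = 348.3 K.
T₂ = 348.3 × (31.5/3.44)^(0.231) = 580.7 K.

T₂ ≈ 581 K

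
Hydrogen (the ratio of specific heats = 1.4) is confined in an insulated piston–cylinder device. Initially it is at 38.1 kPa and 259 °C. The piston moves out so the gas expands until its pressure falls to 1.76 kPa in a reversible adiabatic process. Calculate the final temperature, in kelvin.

T₂ ≈ 221 K

Adiabatic: T₂/T₁ = (P₂/P₁)^((γ−1)/γ).
T₁ = 259 °C = 532.1 K.
T₂ = 532.1 × (1.76/38.1)^(0.286) = 221 K.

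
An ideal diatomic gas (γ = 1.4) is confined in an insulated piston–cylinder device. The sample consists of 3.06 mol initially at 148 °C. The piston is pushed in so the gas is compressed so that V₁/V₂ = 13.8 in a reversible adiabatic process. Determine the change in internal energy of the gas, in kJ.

Adiabatic: T₁V₁^(γ−1) = T₂V₂^(γ−1) ⇒ T₂ = T₁ (V₁/V₂)^(γ−1).
T₁ = 148 °C = 421.1 K.
T₂ = 421.1 × 13.8^(0.4) = 1203 K.
Q = 0, so ΔU = W_on_gas = nCᵥΔT with Cᵥ = R/(γ−1) = 20.79 J/(mol·K).
ΔU = 3.06 × 20.79 × (1203 − 421.1) = 49750 J.

ΔU ≈ 49.7 kJ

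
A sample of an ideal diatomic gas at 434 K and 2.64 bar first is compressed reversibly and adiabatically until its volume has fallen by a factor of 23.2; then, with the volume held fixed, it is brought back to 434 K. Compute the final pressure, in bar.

P₃ ≈ 61.2 bar

For a diatomic ideal gas γ = 7/5.
Adiabatic step (PV^γ = const): P₂ = 2.64×23.2^(7/5) = 215.4 bar; T₂ = 434×23.2^(2/5) = 1526 K.
Isochoric: P₃ = P₂(T₃/T₂) = 215.4 × (434/1526) = 61.25 bar.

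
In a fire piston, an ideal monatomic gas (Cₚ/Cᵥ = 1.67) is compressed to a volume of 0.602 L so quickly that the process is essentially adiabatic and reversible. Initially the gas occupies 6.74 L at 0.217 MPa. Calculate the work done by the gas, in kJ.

W ≈ -8.83 kJ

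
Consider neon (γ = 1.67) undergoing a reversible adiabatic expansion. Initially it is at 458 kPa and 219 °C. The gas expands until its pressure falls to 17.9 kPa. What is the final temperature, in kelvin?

Along an adiabat T P^((1−γ)/γ) is constant, so T₂ = T₁ (P₂/P₁)^((γ−1)/γ).
T₁ = 219 °C = 492.1 K.
T₂ = 492.1 × (17.9/458)^(0.401) = 134 K.

T₂ ≈ 134 K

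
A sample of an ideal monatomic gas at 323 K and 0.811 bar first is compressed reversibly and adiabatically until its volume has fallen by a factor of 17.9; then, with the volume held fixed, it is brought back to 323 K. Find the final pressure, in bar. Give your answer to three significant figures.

For a monatomic ideal gas γ = 5/3.
Adiabatic step (PV^γ = const): P₂ = 0.811×17.9^(5/3) = 99.34 bar; T₂ = 323×17.9^(2/3) = 2210 K.
Isochoric: P₃ = P₂(T₃/T₂) = 99.34 × (323/2210) = 14.52 bar.

P₃ ≈ 14.5 bar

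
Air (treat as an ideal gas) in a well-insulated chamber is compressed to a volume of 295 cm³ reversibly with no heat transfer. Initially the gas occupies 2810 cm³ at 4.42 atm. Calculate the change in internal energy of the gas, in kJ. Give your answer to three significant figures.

ΔU ≈ 4.60 kJ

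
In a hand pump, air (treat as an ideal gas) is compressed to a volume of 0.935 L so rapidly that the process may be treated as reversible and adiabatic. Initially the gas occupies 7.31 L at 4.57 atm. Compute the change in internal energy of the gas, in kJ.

ΔU ≈ 10.8 kJ

γ = 7/5 for a diatomic ideal gas.
P₂ = P₁(V₁/V₂)^γ = 4.57×(7.31/0.935)^(7/5) = 81.33 atm.
For a reversible adiabat, W_by_gas = (P₁V₁ − P₂V₂)/(γ−1).
W_by = (463100×0.00731 − 8.241×10^6×0.000935) / (2/5) = -10800 J.
Q = 0 ⇒ ΔU = −W_by = 10800 J.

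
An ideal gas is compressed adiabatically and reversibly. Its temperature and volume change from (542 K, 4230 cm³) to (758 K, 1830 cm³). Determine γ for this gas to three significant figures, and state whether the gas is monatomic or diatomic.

TV^(γ−1) = const ⇒ γ − 1 = ln(T₂/T₁) / ln(V₁/V₂).
γ = 1 + ln(758/542) / ln(4230/1830) = 1.4.
γ ≈ 1.40 is close to 7/5, so the gas is diatomic.

γ ≈ 1.40; diatomic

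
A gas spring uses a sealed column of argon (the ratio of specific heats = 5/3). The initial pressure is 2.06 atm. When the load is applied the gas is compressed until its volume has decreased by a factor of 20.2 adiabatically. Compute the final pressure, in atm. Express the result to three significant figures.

Since PV^γ is constant along a reversible adiabat, P₂ = P₁ (V₁/V₂)^γ.
P₂ = 2.06 × 20.2^(5/3) = 308.6 atm.

P₂ ≈ 309 atm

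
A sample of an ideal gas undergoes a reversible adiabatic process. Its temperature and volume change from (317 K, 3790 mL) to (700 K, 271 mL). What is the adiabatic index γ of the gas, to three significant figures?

TV^(γ−1) = const ⇒ γ − 1 = ln(T₂/T₁) / ln(V₁/V₂).
γ = 1 + ln(700/317) / ln(3790/271) = 1.3.

γ ≈ 1.30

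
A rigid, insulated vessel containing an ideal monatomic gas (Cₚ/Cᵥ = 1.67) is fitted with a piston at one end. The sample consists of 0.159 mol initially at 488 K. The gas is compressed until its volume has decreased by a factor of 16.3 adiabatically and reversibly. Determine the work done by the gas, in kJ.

W ≈ -5.28 kJ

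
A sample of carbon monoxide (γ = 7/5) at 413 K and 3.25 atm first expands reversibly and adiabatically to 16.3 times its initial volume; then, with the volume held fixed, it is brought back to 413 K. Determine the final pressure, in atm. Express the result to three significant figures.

P₃ ≈ 0.199 atm

Adiabatic step (PV^γ = const): P₂ = 3.25×(1/16.3)^(7/5) = 0.06529 atm; T₂ = 413×(1/16.3)^(2/5) = 135.2 K.
Isochoric: P₃ = P₂(T₃/T₂) = 0.06529 × (413/135.2) = 0.1994 atm.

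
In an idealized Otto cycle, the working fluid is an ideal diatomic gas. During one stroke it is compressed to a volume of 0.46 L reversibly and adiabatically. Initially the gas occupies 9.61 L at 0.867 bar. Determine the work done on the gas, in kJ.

W ≈ 4.94 kJ

γ = 7/5 for a diatomic ideal gas.
P₂ = P₁(V₁/V₂)^γ = 0.867×(9.61/0.46)^(7/5) = 61.09 bar.
For a reversible adiabat, W_by_gas = (P₁V₁ − P₂V₂)/(γ−1).
W_by = (86700×0.00961 − 6.109×10^6×0.00046) / (2/5) = -4942 J.
W_on_gas = −W_by = 4942 J.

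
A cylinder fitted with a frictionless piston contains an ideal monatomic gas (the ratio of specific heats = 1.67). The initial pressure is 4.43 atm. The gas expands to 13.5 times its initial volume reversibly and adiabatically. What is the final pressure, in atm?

P₂ ≈ 0.0574 atm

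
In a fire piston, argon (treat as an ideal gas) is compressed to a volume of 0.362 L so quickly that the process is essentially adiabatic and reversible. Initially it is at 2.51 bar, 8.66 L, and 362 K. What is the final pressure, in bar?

P₂ ≈ 499 bar

Adiabatic: P₁V₁^γ = P₂V₂^γ ⇒ P₂ = P₁ (V₁/V₂)^γ.
γ = 5/3 for a monatomic ideal gas.
P₂ = 2.51 × (8.66/0.362)^(5/3) = 498.5 bar.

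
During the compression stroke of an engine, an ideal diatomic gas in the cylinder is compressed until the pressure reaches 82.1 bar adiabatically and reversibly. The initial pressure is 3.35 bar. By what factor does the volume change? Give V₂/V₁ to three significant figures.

From PV^γ = const, V₂/V₁ = (P₁/P₂)^(1/γ).
For a diatomic ideal gas γ = 7/5.
V₂/V₁ = (3.35/82.1)^(5/7) = 0.1018.

V₂/V₁ ≈ 0.102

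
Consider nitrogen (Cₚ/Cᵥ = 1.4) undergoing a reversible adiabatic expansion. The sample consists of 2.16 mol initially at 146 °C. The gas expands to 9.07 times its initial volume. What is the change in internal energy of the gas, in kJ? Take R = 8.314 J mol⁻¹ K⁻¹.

Adiabatic: T₁V₁^(γ−1) = T₂V₂^(γ−1) ⇒ T₂ = T₁ (V₁/V₂)^(γ−1).
T₁ = 146 °C = 419.1 K.
T₂ = 419.1 × (1/9.07)^(0.4) = 173.5 K.
Q = 0, so ΔU = W_on_gas = nCᵥΔT with Cᵥ = R/(γ−1) = 20.79 J/(mol·K).
ΔU = 2.16 × 20.79 × (173.5 − 419.1) = -11030 J.

ΔU ≈ -11.0 kJ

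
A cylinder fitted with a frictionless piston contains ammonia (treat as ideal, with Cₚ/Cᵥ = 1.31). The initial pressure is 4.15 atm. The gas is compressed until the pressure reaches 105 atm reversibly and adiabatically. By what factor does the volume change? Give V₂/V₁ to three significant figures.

From PV^γ = const, V₂/V₁ = (P₁/P₂)^(1/γ).
V₂/V₁ = (4.15/105)^(0.763) = 0.0849.

V₂/V₁ ≈ 0.0849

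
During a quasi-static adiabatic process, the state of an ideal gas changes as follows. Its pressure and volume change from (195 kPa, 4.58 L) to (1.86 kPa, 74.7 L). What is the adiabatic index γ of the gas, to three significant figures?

PV^γ = const ⇒ γ = ln(P₂/P₁) / ln(V₁/V₂).
γ = ln(1.86/195) / ln(4.58/74.7) = 1.666.

γ ≈ 1.67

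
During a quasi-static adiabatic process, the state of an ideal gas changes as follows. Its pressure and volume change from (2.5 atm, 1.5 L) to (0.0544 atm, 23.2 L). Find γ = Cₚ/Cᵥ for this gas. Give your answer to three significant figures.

PV^γ = const ⇒ γ = ln(P₂/P₁) / ln(V₁/V₂).
γ = ln(0.0544/2.5) / ln(1.5/23.2) = 1.398.

γ ≈ 1.40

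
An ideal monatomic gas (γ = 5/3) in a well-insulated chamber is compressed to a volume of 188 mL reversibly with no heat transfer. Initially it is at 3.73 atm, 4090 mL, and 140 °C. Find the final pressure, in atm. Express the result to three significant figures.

P₂ ≈ 632 atm

Adiabatic: P₁V₁^γ = P₂V₂^γ ⇒ P₂ = P₁ (V₁/V₂)^γ.
P₂ = 3.73 × (4090/188)^(5/3) = 632.4 atm.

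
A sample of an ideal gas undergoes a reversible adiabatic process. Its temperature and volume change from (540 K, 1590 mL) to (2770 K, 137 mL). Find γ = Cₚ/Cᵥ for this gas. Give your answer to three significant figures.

γ ≈ 1.67

TV^(γ−1) = const ⇒ γ − 1 = ln(T₂/T₁) / ln(V₁/V₂).
γ = 1 + ln(2770/540) / ln(1590/137) = 1.667.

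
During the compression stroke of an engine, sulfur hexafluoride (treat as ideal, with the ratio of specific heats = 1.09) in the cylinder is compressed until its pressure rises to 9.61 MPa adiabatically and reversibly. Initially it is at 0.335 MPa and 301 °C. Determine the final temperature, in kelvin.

Adiabatic: T₂/T₁ = (P₂/P₁)^((γ−1)/γ).
T₁ = 301 °C = 574.1 K.
T₂ = 574.1 × (9.61/0.335)^(0.0826) = 757.5 K.

T₂ ≈ 758 K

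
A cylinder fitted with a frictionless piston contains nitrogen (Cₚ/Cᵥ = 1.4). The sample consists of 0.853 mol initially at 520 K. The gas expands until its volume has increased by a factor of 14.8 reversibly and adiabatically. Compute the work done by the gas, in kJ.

W ≈ 6.08 kJ

Adiabatic: T₁V₁^(γ−1) = T₂V₂^(γ−1) ⇒ T₂ = T₁ (V₁/V₂)^(γ−1).
T₂ = 520 × (1/14.8)^(0.4) = 177 K.
Q = 0, so ΔU = W_on_gas = nCᵥΔT with Cᵥ = R/(γ−1) = 20.79 J/(mol·K).
ΔU = 0.853 × 20.79 × (177 − 520) = -6082 J.
Work done by the gas = −ΔU = 6082 J.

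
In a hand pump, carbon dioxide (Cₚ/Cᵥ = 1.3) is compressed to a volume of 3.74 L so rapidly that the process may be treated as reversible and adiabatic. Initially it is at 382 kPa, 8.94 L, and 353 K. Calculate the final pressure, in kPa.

P₂ ≈ 1190 kPa

Since PV^γ is constant along a reversible adiabat, P₂ = P₁ (V₁/V₂)^γ.
P₂ = 382 × (8.94/3.74)^(1.3) = 1186 kPa.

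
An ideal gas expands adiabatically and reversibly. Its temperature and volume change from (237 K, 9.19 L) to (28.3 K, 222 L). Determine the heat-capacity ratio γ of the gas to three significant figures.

γ ≈ 1.67

TV^(γ−1) = const ⇒ γ − 1 = ln(T₂/T₁) / ln(V₁/V₂).
γ = 1 + ln(28.3/237) / ln(9.19/222) = 1.667.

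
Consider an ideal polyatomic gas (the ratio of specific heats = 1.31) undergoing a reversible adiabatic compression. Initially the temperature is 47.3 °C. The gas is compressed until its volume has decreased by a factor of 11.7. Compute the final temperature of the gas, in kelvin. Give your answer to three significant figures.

Adiabatic: T₁V₁^(γ−1) = T₂V₂^(γ−1) ⇒ T₂ = T₁ (V₁/V₂)^(γ−1).
T₁ = 47.3 °C = 320.4 K.
T₂ = 320.4 × 11.7^(0.31) = 686.9 K.

T₂ ≈ 687 K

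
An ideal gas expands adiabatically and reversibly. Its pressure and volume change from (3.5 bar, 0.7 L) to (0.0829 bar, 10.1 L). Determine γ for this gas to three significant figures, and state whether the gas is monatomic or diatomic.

γ ≈ 1.40; diatomic

PV^γ = const ⇒ γ = ln(P₂/P₁) / ln(V₁/V₂).
γ = ln(0.0829/3.5) / ln(0.7/10.1) = 1.402.
γ ≈ 1.40 is close to 7/5, so the gas is diatomic.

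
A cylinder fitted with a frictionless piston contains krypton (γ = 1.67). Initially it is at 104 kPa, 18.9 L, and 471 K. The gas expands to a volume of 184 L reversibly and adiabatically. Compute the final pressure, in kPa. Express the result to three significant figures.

Since PV^γ is constant along a reversible adiabat, P₂ = P₁ (V₁/V₂)^γ.
P₂ = 104 × (18.9/184)^(1.67) = 2.325 kPa.

P₂ ≈ 2.33 kPa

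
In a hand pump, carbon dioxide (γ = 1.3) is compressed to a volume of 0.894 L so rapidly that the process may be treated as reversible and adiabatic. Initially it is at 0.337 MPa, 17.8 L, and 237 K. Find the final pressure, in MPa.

P₂ ≈ 16.5 MPa

Adiabatic: P₁V₁^γ = P₂V₂^γ ⇒ P₂ = P₁ (V₁/V₂)^γ.
P₂ = 0.337 × (17.8/0.894)^(1.3) = 16.46 MPa.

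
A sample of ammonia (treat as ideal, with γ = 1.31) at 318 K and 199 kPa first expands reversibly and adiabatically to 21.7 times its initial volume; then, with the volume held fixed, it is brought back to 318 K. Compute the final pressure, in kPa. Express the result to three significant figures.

P₃ ≈ 9.17 kPa

Adiabatic step (PV^γ = const): P₂ = 199×(1/21.7)^(1.31) = 3.533 kPa; T₂ = 318×(1/21.7)^(0.31) = 122.5 K.
Isochoric: P₃ = P₂(T₃/T₂) = 3.533 × (318/122.5) = 9.171 kPa.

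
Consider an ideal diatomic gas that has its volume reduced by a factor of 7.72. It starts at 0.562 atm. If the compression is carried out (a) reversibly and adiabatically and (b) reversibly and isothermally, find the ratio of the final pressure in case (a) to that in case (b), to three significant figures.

For a diatomic ideal gas γ = 7/5.
Isothermal: P_b = P₁(V₁/V₂) = 0.562×7.72.
Adiabatic: P_a = P₁(V₁/V₂)^γ = 0.562×7.72^(7/5).
P_a/P_b = (V₁/V₂)^(γ−1) = 7.72^(2/5) = 2.265.

P_adiabatic / P_isothermal ≈ 2.26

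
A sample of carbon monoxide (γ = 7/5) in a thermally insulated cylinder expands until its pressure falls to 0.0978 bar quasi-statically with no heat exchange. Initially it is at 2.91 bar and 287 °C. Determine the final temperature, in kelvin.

Along an adiabat T P^((1−γ)/γ) is constant, so T₂ = T₁ (P₂/P₁)^((γ−1)/γ).
T₁ = 287 °C = 560.1 K.
T₂ = 560.1 × (0.0978/2.91)^(2/7) = 212.5 K.

T₂ ≈ 212 K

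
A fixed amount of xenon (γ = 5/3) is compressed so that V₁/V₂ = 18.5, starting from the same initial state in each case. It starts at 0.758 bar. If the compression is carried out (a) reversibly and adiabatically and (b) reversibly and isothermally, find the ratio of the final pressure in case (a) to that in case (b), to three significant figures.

P_adiabatic / P_isothermal ≈ 6.99

Isothermal: P_b = P₁(V₁/V₂) = 0.758×18.5.
Adiabatic: P_a = P₁(V₁/V₂)^γ = 0.758×18.5^(5/3).
P_a/P_b = (V₁/V₂)^(γ−1) = 18.5^(2/3) = 6.995.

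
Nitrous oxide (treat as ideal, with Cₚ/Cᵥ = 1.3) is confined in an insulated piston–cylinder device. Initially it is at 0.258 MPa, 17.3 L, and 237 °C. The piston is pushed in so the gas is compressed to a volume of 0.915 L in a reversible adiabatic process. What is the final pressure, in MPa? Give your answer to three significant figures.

P₂ ≈ 11.8 MPa

Since PV^γ is constant along a reversible adiabat, P₂ = P₁ (V₁/V₂)^γ.
P₂ = 0.258 × (17.3/0.915)^(1.3) = 11.78 MPa.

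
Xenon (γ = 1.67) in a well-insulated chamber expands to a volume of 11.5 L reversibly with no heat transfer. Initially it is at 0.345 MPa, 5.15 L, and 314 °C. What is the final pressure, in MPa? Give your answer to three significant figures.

P₂ ≈ 0.0902 MPa

Since PV^γ is constant along a reversible adiabat, P₂ = P₁ (V₁/V₂)^γ.
P₂ = 0.345 × (5.15/11.5)^(1.67) = 0.09019 MPa.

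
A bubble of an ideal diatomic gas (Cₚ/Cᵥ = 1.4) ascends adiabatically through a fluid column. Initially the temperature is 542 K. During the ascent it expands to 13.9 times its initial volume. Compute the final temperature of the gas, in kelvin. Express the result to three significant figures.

T₂ ≈ 189 K

For a reversible adiabat TV^(γ−1) is constant, so T₂ = T₁ (V₁/V₂)^(γ−1).
T₂ = 542 × (1/13.9)^(0.4) = 189.1 K.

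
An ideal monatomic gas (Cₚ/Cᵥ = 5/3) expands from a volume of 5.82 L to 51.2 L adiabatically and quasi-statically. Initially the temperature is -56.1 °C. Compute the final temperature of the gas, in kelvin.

T₂ ≈ 50.9 K

For a reversible adiabat TV^(γ−1) is constant, so T₂ = T₁ (V₁/V₂)^(γ−1).
T₁ = -56.1 °C = 217 K.
T₂ = 217 × (5.82/51.2)^(2/3) = 50.93 K.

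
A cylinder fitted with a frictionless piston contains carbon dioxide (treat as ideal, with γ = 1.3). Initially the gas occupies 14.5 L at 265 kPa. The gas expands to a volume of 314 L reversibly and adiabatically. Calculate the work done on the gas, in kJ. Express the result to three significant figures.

W ≈ -7.72 kJ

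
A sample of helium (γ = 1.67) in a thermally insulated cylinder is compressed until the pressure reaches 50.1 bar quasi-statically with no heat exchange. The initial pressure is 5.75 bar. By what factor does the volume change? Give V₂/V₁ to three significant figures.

From PV^γ = const, V₂/V₁ = (P₁/P₂)^(1/γ).
V₂/V₁ = (5.75/50.1)^(0.599) = 0.2735.

V₂/V₁ ≈ 0.274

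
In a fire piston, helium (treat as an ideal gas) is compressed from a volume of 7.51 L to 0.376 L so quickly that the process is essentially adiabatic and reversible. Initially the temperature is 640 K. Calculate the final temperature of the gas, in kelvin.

T₂ ≈ 4710 K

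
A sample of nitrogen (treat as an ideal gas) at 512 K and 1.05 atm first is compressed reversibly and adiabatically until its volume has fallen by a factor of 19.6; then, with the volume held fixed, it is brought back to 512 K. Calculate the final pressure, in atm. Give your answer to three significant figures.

P₃ ≈ 20.6 atm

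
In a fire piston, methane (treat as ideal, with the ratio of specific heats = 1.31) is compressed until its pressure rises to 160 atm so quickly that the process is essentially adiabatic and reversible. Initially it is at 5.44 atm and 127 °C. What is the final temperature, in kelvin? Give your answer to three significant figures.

Along an adiabat T P^((1−γ)/γ) is constant, so T₂ = T₁ (P₂/P₁)^((γ−1)/γ).
T₁ = 127 °C = 400.1 K.
T₂ = 400.1 × (160/5.44)^(0.237) = 890.7 K.

T₂ ≈ 891 K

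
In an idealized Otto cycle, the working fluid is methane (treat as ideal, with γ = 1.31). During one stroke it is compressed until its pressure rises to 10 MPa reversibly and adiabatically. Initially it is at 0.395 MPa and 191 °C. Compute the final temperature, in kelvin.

T₂ ≈ 997 K

Along an adiabat T P^((1−γ)/γ) is constant, so T₂ = T₁ (P₂/P₁)^((γ−1)/γ).
T₁ = 191 °C = 464.1 K.
T₂ = 464.1 × (10/0.395)^(0.237) = 997.2 K.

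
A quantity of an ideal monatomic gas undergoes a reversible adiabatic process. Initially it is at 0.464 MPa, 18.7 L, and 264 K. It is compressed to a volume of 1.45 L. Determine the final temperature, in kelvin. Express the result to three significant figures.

T₂ ≈ 1450 K

Adiabatic: T₁V₁^(γ−1) = T₂V₂^(γ−1) ⇒ T₂ = T₁ (V₁/V₂)^(γ−1).
γ = 5/3 for a monatomic ideal gas.
T₂ = 264 × (18.7/1.45)^(2/3) = 1452 K.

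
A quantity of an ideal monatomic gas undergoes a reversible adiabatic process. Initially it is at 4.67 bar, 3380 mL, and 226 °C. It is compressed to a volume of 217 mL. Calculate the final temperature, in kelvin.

For a reversible adiabat TV^(γ−1) is constant, so T₂ = T₁ (V₁/V₂)^(γ−1).
γ = 5/3 for a monatomic ideal gas.
T₁ = 226 °C = 499.1 K.
T₂ = 499.1 × (3380/217)^(2/3) = 3113 K.

T₂ ≈ 3110 K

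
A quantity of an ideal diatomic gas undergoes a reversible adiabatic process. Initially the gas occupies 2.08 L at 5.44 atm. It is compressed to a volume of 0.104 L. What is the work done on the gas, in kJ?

γ = 7/5 for a diatomic ideal gas.
P₂ = P₁(V₁/V₂)^γ = 5.44×(2.08/0.104)^(7/5) = 360.6 atm.
For a reversible adiabat, W_by_gas = (P₁V₁ − P₂V₂)/(γ−1).
W_by = (551200×0.00208 − 3.654×10^7×0.000104) / (2/5) = -6634 J.
W_on_gas = −W_by = 6634 J.

W ≈ 6.63 kJ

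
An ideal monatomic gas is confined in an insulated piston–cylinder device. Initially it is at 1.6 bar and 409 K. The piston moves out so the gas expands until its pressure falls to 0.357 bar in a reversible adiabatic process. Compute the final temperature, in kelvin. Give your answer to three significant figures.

T₂ ≈ 224 K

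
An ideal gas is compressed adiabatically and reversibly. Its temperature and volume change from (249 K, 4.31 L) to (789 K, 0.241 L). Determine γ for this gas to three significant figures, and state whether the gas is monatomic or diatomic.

TV^(γ−1) = const ⇒ γ − 1 = ln(T₂/T₁) / ln(V₁/V₂).
γ = 1 + ln(789/249) / ln(4.31/0.241) = 1.4.
γ ≈ 1.40 is close to 7/5, so the gas is diatomic.

γ ≈ 1.40; diatomic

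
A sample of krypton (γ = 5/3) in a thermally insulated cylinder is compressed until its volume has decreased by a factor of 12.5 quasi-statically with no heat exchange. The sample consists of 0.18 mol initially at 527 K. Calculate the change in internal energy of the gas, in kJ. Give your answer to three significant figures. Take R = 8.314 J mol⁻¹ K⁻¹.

ΔU ≈ 5.19 kJ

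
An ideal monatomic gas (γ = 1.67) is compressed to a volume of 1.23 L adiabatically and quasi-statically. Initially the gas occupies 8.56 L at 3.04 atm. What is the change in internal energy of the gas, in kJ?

P₂ = P₁(V₁/V₂)^γ = 3.04×(8.56/1.23)^(1.67) = 77.62 atm.
For a reversible adiabat, W_by_gas = (P₁V₁ − P₂V₂)/(γ−1).
W_by = (308000×0.00856 − 7.865×10^6×0.00123) / (0.67) = -10500 J.
Q = 0 ⇒ ΔU = −W_by = 10500 J.

ΔU ≈ 10.5 kJ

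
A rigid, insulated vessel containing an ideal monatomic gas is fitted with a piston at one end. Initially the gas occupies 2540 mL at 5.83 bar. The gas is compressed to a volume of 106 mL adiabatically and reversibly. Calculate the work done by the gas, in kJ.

W ≈ -16.2 kJ

γ = 5/3 for a monatomic ideal gas.
P₂ = P₁(V₁/V₂)^γ = 5.83×(2540/106)^(5/3) = 1161 bar.
For a reversible adiabat, W_by_gas = (P₁V₁ − P₂V₂)/(γ−1).
W_by = (583000×0.00254 − 1.161×10^8×0.000106) / (2/3) = -16240 J.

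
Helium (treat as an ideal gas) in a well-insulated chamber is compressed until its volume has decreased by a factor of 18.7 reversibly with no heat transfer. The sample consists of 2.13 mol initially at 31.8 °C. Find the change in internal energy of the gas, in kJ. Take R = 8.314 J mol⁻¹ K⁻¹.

ΔU ≈ 49.0 kJ

Adiabatic: T₁V₁^(γ−1) = T₂V₂^(γ−1) ⇒ T₂ = T₁ (V₁/V₂)^(γ−1).
γ = 5/3 for a monatomic ideal gas, so γ−1 = 2/3.
T₁ = 31.8 °C = 304.9 K.
T₂ = 304.9 × 18.7^(2/3) = 2148 K.
Q = 0, so ΔU = W_on_gas = nCᵥΔT with Cᵥ = R/(γ−1) = 12.47 J/(mol·K).
ΔU = 2.13 × 12.47 × (2148 − 304.9) = 48970 J.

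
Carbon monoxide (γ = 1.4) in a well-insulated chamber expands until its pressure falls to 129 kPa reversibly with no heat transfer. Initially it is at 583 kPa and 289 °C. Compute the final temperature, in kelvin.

T₂ ≈ 365 K

Along an adiabat T P^((1−γ)/γ) is constant, so T₂ = T₁ (P₂/P₁)^((γ−1)/γ).
T₁ = 289 °C = 562.1 K.
T₂ = 562.1 × (129/583)^(0.286) = 365.3 K.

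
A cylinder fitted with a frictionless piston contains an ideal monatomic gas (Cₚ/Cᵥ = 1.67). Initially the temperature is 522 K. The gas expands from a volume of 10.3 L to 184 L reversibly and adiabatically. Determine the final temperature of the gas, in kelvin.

For a reversible adiabat TV^(γ−1) is constant, so T₂ = T₁ (V₁/V₂)^(γ−1).
T₂ = 522 × (10.3/184)^(0.67) = 75.66 K.

T₂ ≈ 75.7 K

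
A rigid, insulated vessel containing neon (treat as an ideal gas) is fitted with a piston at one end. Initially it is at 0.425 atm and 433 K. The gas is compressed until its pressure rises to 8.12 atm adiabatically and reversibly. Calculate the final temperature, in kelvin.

Adiabatic: T₂/T₁ = (P₂/P₁)^((γ−1)/γ).
For a monatomic ideal gas γ = 5/3, so (γ−1)/γ = 2/5.
T₂ = 433 × (8.12/0.425)^(2/5) = 1409 K.

T₂ ≈ 1410 K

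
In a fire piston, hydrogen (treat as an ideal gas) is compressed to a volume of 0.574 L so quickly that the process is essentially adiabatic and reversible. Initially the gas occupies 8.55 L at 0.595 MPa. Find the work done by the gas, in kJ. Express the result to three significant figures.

γ = 7/5 for a diatomic ideal gas.
P₂ = P₁(V₁/V₂)^γ = 0.595×(8.55/0.574)^(7/5) = 26.11 MPa.
For a reversible adiabat, W_by_gas = (P₁V₁ − P₂V₂)/(γ−1).
W_by = (595000×0.00855 − 2.611×10^7×0.000574) / (2/5) = -24750 J.

W ≈ -24.7 kJ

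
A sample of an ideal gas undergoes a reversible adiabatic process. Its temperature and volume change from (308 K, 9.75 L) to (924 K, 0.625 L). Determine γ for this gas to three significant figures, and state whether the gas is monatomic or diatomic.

TV^(γ−1) = const ⇒ γ − 1 = ln(T₂/T₁) / ln(V₁/V₂).
γ = 1 + ln(924/308) / ln(9.75/0.625) = 1.4.
γ ≈ 1.40 is close to 7/5, so the gas is diatomic.

γ ≈ 1.40; diatomic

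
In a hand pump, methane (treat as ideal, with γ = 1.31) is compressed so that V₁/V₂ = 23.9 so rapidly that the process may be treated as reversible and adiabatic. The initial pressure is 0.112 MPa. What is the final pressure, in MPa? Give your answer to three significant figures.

P₂ ≈ 7.16 MPa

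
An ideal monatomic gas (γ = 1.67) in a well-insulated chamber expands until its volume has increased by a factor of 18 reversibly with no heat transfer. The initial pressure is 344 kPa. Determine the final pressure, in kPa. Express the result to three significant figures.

P₂ ≈ 2.76 kPa

Adiabatic: P₁V₁^γ = P₂V₂^γ ⇒ P₂ = P₁ (V₁/V₂)^γ.
P₂ = 344 × (1/18)^(1.67) = 2.756 kPa.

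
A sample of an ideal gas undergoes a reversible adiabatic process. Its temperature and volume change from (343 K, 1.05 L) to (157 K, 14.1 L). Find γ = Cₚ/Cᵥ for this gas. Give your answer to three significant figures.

γ ≈ 1.30

TV^(γ−1) = const ⇒ γ − 1 = ln(T₂/T₁) / ln(V₁/V₂).
γ = 1 + ln(157/343) / ln(1.05/14.1) = 1.301.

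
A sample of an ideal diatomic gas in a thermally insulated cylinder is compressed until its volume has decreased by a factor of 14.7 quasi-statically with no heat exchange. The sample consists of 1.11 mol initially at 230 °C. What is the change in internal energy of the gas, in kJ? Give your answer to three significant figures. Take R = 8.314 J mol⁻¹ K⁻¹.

Adiabatic: T₁V₁^(γ−1) = T₂V₂^(γ−1) ⇒ T₂ = T₁ (V₁/V₂)^(γ−1).
γ = 7/5 for a diatomic ideal gas, so γ−1 = 2/5.
T₁ = 230 °C = 503.1 K.
T₂ = 503.1 × 14.7^(2/5) = 1474 K.
Q = 0, so ΔU = W_on_gas = nCᵥΔT with Cᵥ = R/(γ−1) = 20.79 J/(mol·K).
ΔU = 1.11 × 20.79 × (1474 − 503.1) = 22410 J.

ΔU ≈ 22.4 kJ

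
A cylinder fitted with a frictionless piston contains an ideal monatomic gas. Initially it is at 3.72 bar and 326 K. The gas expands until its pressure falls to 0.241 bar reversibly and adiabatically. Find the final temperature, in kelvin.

Along an adiabat T P^((1−γ)/γ) is constant, so T₂ = T₁ (P₂/P₁)^((γ−1)/γ).
For a monatomic ideal gas γ = 5/3, so (γ−1)/γ = 2/5.
T₂ = 326 × (0.241/3.72)^(2/5) = 109.1 K.

T₂ ≈ 109 K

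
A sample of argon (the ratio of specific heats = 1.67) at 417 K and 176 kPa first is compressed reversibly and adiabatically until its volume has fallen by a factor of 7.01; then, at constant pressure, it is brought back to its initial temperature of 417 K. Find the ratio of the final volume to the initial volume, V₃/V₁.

V₃/V₁ ≈ 0.0387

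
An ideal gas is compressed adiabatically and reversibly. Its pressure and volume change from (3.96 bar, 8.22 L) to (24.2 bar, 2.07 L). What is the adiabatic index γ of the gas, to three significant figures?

γ ≈ 1.31

PV^γ = const ⇒ γ = ln(P₂/P₁) / ln(V₁/V₂).
γ = ln(24.2/3.96) / ln(8.22/2.07) = 1.313.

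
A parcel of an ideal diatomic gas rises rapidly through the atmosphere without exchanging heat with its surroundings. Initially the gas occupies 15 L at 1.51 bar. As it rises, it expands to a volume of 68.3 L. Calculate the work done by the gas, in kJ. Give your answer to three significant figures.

γ = 7/5 for a diatomic ideal gas.
P₂ = P₁(V₁/V₂)^γ = 1.51×(15/68.3)^(7/5) = 0.1808 bar.
For a reversible adiabat, W_by_gas = (P₁V₁ − P₂V₂)/(γ−1).
W_by = (151000×0.015 − 18080×0.0683) / (2/5) = 2575 J.

W ≈ 2.57 kJ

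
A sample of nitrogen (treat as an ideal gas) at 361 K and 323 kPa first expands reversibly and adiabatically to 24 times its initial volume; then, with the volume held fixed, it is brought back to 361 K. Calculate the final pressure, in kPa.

For a diatomic ideal gas γ = 7/5.
Adiabatic step (PV^γ = const): P₂ = 323×(1/24)^(7/5) = 3.775 kPa; T₂ = 361×(1/24)^(2/5) = 101.3 K.
Isochoric: P₃ = P₂(T₃/T₂) = 3.775 × (361/101.3) = 13.46 kPa.

P₃ ≈ 13.5 kPa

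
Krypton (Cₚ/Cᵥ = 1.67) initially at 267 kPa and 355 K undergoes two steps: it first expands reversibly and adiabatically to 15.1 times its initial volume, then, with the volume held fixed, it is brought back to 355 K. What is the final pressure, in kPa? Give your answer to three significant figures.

Adiabatic step (PV^γ = const): P₂ = 267×(1/15.1)^(1.67) = 2.868 kPa; T₂ = 355×(1/15.1)^(0.67) = 57.59 K.
Isochoric: P₃ = P₂(T₃/T₂) = 2.868 × (355/57.59) = 17.68 kPa.

P₃ ≈ 17.7 kPa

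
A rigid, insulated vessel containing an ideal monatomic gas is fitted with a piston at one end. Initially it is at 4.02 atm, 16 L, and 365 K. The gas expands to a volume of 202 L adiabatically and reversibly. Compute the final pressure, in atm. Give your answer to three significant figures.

Since PV^γ is constant along a reversible adiabat, P₂ = P₁ (V₁/V₂)^γ.
γ = 5/3 for a monatomic ideal gas.
P₂ = 4.02 × (16/202)^(5/3) = 0.05873 atm.

P₂ ≈ 0.0587 atm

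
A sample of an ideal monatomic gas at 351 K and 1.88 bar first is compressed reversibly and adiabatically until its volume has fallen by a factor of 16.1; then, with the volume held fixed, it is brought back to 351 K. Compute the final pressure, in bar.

P₃ ≈ 30.3 bar

For a monatomic ideal gas γ = 5/3.
Adiabatic step (PV^γ = const): P₂ = 1.88×16.1^(5/3) = 193 bar; T₂ = 351×16.1^(2/3) = 2238 K.
Isochoric: P₃ = P₂(T₃/T₂) = 193 × (351/2238) = 30.27 bar.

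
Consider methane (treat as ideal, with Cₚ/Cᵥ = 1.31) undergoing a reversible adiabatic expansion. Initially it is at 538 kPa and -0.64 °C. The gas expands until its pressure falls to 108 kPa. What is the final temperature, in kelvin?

T₂ ≈ 186 K

Along an adiabat T P^((1−γ)/γ) is constant, so T₂ = T₁ (P₂/P₁)^((γ−1)/γ).
T₁ = -0.64 °C = 272.5 K.
T₂ = 272.5 × (108/538)^(0.237) = 186.4 K.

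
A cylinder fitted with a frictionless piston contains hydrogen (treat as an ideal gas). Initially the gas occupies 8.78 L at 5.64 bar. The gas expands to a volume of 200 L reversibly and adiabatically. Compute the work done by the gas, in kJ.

W ≈ 8.83 kJ

γ = 7/5 for a diatomic ideal gas.
P₂ = P₁(V₁/V₂)^γ = 5.64×(8.78/200)^(7/5) = 0.07091 bar.
For a reversible adiabat, W_by_gas = (P₁V₁ − P₂V₂)/(γ−1).
W_by = (564000×0.00878 − 7091×0.2) / (2/5) = 8834 J.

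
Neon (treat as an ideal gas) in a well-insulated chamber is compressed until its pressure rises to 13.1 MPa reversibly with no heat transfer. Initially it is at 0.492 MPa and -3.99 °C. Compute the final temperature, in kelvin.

Along an adiabat T P^((1−γ)/γ) is constant, so T₂ = T₁ (P₂/P₁)^((γ−1)/γ).
For a monatomic ideal gas γ = 5/3, so (γ−1)/γ = 2/5.
T₁ = -3.99 °C = 269.2 K.
T₂ = 269.2 × (13.1/0.492)^(2/5) = 1000 K.

T₂ ≈ 1000 K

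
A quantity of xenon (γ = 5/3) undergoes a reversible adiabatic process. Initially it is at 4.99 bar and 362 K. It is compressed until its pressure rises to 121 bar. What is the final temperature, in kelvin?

T₂ ≈ 1300 K

Along an adiabat T P^((1−γ)/γ) is constant, so T₂ = T₁ (P₂/P₁)^((γ−1)/γ).
T₂ = 362 × (121/4.99)^(2/5) = 1296 K.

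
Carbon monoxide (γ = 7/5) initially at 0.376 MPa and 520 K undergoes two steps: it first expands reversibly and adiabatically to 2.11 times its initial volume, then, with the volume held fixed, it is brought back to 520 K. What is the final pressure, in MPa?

P₃ ≈ 0.178 MPa

Adiabatic step (PV^γ = const): P₂ = 0.376×(1/2.11)^(7/5) = 0.1322 MPa; T₂ = 520×(1/2.11)^(2/5) = 385.7 K.
Isochoric: P₃ = P₂(T₃/T₂) = 0.1322 × (520/385.7) = 0.1782 MPa.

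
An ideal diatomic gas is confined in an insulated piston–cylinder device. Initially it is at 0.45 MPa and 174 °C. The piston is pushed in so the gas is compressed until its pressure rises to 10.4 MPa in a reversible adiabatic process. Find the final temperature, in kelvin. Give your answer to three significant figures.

Along an adiabat T P^((1−γ)/γ) is constant, so T₂ = T₁ (P₂/P₁)^((γ−1)/γ).
For a diatomic ideal gas γ = 7/5, so (γ−1)/γ = 2/7.
T₁ = 174 °C = 447.1 K.
T₂ = 447.1 × (10.4/0.45)^(2/7) = 1097 K.

T₂ ≈ 1100 K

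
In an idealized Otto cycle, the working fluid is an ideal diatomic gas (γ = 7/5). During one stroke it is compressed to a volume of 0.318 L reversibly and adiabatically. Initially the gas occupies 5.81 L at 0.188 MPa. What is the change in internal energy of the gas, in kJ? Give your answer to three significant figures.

P₂ = P₁(V₁/V₂)^γ = 0.188×(5.81/0.318)^(7/5) = 10.98 MPa.
For a reversible adiabat, W_by_gas = (P₁V₁ − P₂V₂)/(γ−1).
W_by = (188000×0.00581 − 1.098×10^7×0.000318) / (2/5) = -5998 J.
Q = 0 ⇒ ΔU = −W_by = 5998 J.

ΔU ≈ 6.00 kJ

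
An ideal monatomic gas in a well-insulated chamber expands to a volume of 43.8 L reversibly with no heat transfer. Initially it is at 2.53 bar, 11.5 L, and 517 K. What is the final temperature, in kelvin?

For a reversible adiabat TV^(γ−1) is constant, so T₂ = T₁ (V₁/V₂)^(γ−1).
γ = 5/3 for a monatomic ideal gas.
T₂ = 517 × (11.5/43.8)^(2/3) = 212 K.

T₂ ≈ 212 K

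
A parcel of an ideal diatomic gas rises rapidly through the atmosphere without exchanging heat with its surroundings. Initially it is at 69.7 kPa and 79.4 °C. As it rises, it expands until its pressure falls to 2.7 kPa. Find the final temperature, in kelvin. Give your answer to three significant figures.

T₂ ≈ 139 K

Along an adiabat T P^((1−γ)/γ) is constant, so T₂ = T₁ (P₂/P₁)^((γ−1)/γ).
For a diatomic ideal gas γ = 7/5, so (γ−1)/γ = 2/7.
T₁ = 79.4 °C = 352.5 K.
T₂ = 352.5 × (2.7/69.7)^(2/7) = 139.3 K.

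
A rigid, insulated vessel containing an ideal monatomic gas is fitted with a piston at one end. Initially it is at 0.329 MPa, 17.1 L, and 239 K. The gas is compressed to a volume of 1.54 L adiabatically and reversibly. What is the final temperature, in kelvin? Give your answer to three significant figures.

For a reversible adiabat TV^(γ−1) is constant, so T₂ = T₁ (V₁/V₂)^(γ−1).
γ = 5/3 for a monatomic ideal gas.
T₂ = 239 × (17.1/1.54)^(2/3) = 1190 K.

T₂ ≈ 1190 K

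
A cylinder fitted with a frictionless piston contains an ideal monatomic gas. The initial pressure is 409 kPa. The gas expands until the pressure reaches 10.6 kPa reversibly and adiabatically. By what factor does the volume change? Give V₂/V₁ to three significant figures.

V₂/V₁ ≈ 8.95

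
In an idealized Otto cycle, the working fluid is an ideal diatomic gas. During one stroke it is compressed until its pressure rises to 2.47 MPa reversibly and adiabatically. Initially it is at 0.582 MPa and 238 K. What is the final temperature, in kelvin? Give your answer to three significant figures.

Along an adiabat T P^((1−γ)/γ) is constant, so T₂ = T₁ (P₂/P₁)^((γ−1)/γ).
For a diatomic ideal gas γ = 7/5, so (γ−1)/γ = 2/7.
T₂ = 238 × (2.47/0.582)^(2/7) = 359.7 K.

T₂ ≈ 360 K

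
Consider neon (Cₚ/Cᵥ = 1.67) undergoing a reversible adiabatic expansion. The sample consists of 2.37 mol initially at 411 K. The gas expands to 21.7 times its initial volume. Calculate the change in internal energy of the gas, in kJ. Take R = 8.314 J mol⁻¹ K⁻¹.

Adiabatic: T₁V₁^(γ−1) = T₂V₂^(γ−1) ⇒ T₂ = T₁ (V₁/V₂)^(γ−1).
T₂ = 411 × (1/21.7)^(0.67) = 52.29 K.
Q = 0, so ΔU = W_on_gas = nCᵥΔT with Cᵥ = R/(γ−1) = 12.41 J/(mol·K).
ΔU = 2.37 × 12.41 × (52.29 − 411) = -10550 J.

ΔU ≈ -10.5 kJ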